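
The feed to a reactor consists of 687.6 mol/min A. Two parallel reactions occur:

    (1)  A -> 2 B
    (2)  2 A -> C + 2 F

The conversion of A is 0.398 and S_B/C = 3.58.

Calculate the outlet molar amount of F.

Conversion of A: A consumed = 0.398 × 687.6 = 273.7 mol/min = 1ξ₁ + 2ξ₂.
Selectivity: 2ξ₁ / (1ξ₂) = 3.58 → ξ₁ = 1.79 ξ₂.
Substitute: (1·1.79 + 2) ξ₂ = 273.7 → ξ₂ = 72.21 mol/min, ξ₁ = 129.3 mol/min.
Outlet amounts (n = n₀ + Σ ν·ξ):
  A: 687.6 − 1(129.3) − 2(72.21) = 413.9
  B: 0 + 2(129.3) = 258.5
  C: 0 + 1(72.21) = 72.21
  F: 0 + 2(72.21) = 144.4

144 mol/min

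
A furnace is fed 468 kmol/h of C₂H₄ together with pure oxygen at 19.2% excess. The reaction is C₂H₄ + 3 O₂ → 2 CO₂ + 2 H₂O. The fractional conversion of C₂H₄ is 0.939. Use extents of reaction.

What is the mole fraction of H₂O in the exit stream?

Stoichiometric O₂ = 3 × 468 = 1404 kmol/h; O₂ fed = 1404 × 1.192 = 1674 kmol/h.
Fuel reacted = 0.939 × 468 → ξ = 439.5 kmol/h.
Outlet (n = n₀ + ν ξ):
  C₂H₄: 468 − 1(439.5) = 28.55
  O₂: 1674 − 3(439.5) = 355.2
  CO₂: 0 + 2(439.5) = 878.9
  H₂O: 0 + 2(439.5) = 878.9
Total out = 2142 kmol/h; y_H₂O = 878.9 / 2142 = 0.4104.

0.41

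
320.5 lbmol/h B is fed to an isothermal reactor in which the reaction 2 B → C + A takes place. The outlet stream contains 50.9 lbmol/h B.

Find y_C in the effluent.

0.421

For B: n = n₀ − 2ξ → 50.9 = 320.5 − 2ξ, giving ξ = 134.8 lbmol/h.
Outlet amounts (n = n₀ + ν ξ):
  B: 320.5 − 2(134.8) = 50.9
  C: 0 + 1(134.8) = 134.8
  A: 0 + 1(134.8) = 134.8
Total out = 320.5 lbmol/h; y_C = 134.8 / 320.5 = 0.4206.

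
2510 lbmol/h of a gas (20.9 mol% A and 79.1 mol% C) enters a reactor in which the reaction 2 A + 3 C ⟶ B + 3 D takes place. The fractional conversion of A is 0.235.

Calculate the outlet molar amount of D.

185 lbmol/h

A reacted = 0.235 × 524.6 = 123.3 lbmol/h; ν_A = −2, so ξ = 123.3/2 = 61.64 lbmol/h.
Outlet amounts (n = n₀ + ν ξ):
  A: 524.6 − 2(61.64) = 401.3
  C: 1985 − 3(61.64) = 1800
  B: 0 + 1(61.64) = 61.64
  D: 0 + 3(61.64) = 184.9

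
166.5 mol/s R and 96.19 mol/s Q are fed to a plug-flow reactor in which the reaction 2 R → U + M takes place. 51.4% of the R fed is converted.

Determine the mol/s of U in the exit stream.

42.8 mol/s

R reacted = 0.514 × 166.5 = 85.58 mol/s; ν_R = −2, so ξ = 85.58/2 = 42.79 mol/s.
Outlet amounts (n = n₀ + ν ξ):
  R: 166.5 − 2(42.79) = 80.92
  U: 0 + 1(42.79) = 42.79
  M: 0 + 1(42.79) = 42.79
  Q: 96.19 (inert)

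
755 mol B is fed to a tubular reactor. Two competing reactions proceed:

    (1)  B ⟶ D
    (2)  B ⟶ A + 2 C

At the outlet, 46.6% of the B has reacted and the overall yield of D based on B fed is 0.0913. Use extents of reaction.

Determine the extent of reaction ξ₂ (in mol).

ξ₂ = 283 mol

Yield of D: 1ξ₁ / 755 = 0.0913 → ξ₁ = 68.93 mol.
Conversion of B: 1ξ₁ + 1ξ₂ = 0.466 × 755 = 351.8 → ξ₂ = 282.9 mol.
Outlet amounts (n = n₀ + Σ ν·ξ):
  B: 755 − 1(68.93) − 1(282.9) = 403.2
  D: 0 + 1(68.93) = 68.93
  A: 0 + 1(282.9) = 282.9
  C: 0 + 2(282.9) = 565.8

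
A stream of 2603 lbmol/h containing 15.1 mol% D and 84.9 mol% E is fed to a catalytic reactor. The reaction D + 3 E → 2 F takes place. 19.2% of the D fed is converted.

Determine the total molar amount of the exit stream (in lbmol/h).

2450 lbmol/h

D reacted = 0.192 × 393.1 = 75.47 lbmol/h; ν_D = −1, so ξ = 75.47/1 = 75.47 lbmol/h.
Outlet amounts (n = n₀ + ν ξ):
  D: 393.1 − 1(75.47) = 317.6
  E: 2210 − 3(75.47) = 1984
  F: 0 + 2(75.47) = 150.9
Total out = 317.6 + 1984 + 150.9 = 2452 lbmol/h.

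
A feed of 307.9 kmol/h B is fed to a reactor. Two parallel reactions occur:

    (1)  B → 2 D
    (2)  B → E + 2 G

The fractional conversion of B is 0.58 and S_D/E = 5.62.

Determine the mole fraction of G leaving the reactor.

0.176

Conversion of B: B consumed = 0.58 × 307.9 = 178.6 kmol/h = 1ξ₁ + 1ξ₂.
Selectivity: 2ξ₁ / (1ξ₂) = 5.62 → ξ₁ = 2.81 ξ₂.
Substitute: (1·2.81 + 1) ξ₂ = 178.6 → ξ₂ = 46.87 kmol/h, ξ₁ = 131.7 kmol/h.
Outlet amounts (n = n₀ + Σ ν·ξ):
  B: 307.9 − 1(131.7) − 1(46.87) = 129.3
  D: 0 + 2(131.7) = 263.4
  E: 0 + 1(46.87) = 46.87
  G: 0 + 2(46.87) = 93.74
Total out = 533.4 kmol/h; y_G = 93.74 / 533.4 = 0.1758.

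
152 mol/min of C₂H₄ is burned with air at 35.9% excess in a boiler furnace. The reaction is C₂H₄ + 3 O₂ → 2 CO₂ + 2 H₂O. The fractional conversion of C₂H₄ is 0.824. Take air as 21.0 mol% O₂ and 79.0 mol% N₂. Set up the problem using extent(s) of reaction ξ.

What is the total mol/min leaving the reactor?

3100 mol/min

Stoichiometric O₂ = 3 × 152 = 456 mol/min; O₂ fed = 456 × 1.359 = 619.7 mol/min.
N₂ fed = 619.7 × 79/21 = 2331 mol/min.
Fuel reacted = 0.824 × 152 → ξ = 125.2 mol/min.
Outlet (n = n₀ + ν ξ):
  C₂H₄: 152 − 1(125.2) = 26.75
  O₂: 619.7 − 3(125.2) = 244
  N₂: 2331 (inert)
  CO₂: 0 + 2(125.2) = 250.5
  H₂O: 0 + 2(125.2) = 250.5
Total out = 26.75 + 244 + 2331 + 250.5 + 250.5 = 3103 mol/min.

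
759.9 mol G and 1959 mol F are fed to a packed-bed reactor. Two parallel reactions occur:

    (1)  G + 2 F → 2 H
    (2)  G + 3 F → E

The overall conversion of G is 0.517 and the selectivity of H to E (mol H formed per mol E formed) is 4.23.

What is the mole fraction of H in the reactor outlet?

Conversion of G: G consumed = 0.517 × 759.9 = 392.9 mol = 1ξ₁ + 1ξ₂.
Selectivity: 2ξ₁ / (1ξ₂) = 4.23 → ξ₁ = 2.115 ξ₂.
Substitute: (1·2.115 + 1) ξ₂ = 392.9 → ξ₂ = 126.1 mol, ξ₁ = 266.7 mol.
Outlet amounts (n = n₀ + Σ ν·ξ):
  G: 759.9 − 1(266.7) − 1(126.1) = 367
  F: 1959 − 2(266.7) − 3(126.1) = 1047
  H: 0 + 2(266.7) = 533.5
  E: 0 + 1(126.1) = 126.1
Total out = 2074 mol; y_H = 533.5 / 2074 = 0.2573.

0.257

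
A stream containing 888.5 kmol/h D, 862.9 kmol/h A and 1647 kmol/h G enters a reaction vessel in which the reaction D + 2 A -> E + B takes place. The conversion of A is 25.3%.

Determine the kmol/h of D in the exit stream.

779 kmol/h

A reacted = 0.253 × 862.9 = 218.3 kmol/h; ν_A = −2, so ξ = 218.3/2 = 109.2 kmol/h.
Outlet amounts (n = n₀ + ν ξ):
  D: 888.5 − 1(109.2) = 779.3
  A: 862.9 − 2(109.2) = 644.6
  E: 0 + 1(109.2) = 109.2
  B: 0 + 1(109.2) = 109.2
  G: 1647 (inert)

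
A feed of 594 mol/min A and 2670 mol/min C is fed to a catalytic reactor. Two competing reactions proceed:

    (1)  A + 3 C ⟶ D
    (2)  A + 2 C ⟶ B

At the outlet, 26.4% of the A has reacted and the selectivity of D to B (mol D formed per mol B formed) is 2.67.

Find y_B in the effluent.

0.0151

Conversion of A: A consumed = 0.264 × 594 = 156.8 mol/min = 1ξ₁ + 1ξ₂.
Selectivity: 1ξ₁ / (1ξ₂) = 2.67 → ξ₁ = 2.67 ξ₂.
Substitute: (1·2.67 + 1) ξ₂ = 156.8 → ξ₂ = 42.73 mol/min, ξ₁ = 114.1 mol/min.
Outlet amounts (n = n₀ + Σ ν·ξ):
  A: 594 − 1(114.1) − 1(42.73) = 437.2
  C: 2670 − 3(114.1) − 2(42.73) = 2242
  D: 0 + 1(114.1) = 114.1
  B: 0 + 1(42.73) = 42.73
Total out = 2836 mol/min; y_B = 42.73 / 2836 = 0.01507.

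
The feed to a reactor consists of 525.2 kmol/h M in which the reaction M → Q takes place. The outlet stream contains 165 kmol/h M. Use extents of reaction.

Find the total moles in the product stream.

525 kmol/h

For M: n = n₀ − 1ξ → 165 = 525.2 − 1ξ, giving ξ = 360.2 kmol/h.
Outlet amounts (n = n₀ + ν ξ):
  M: 525.2 − 1(360.2) = 165
  Q: 0 + 1(360.2) = 360.2
Total out = 165 + 360.2 = 525.2 kmol/h.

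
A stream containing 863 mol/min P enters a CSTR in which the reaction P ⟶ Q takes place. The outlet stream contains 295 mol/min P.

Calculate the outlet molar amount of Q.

For P: n = n₀ − 1ξ → 295 = 863 − 1ξ, giving ξ = 568 mol/min.
Outlet amounts (n = n₀ + ν ξ):
  P: 863 − 1(568) = 295
  Q: 0 + 1(568) = 568

568 mol/min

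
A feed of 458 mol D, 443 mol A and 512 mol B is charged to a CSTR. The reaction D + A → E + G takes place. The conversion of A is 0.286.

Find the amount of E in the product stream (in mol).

127 mol

A reacted = 0.286 × 443 = 126.7 mol; ν_A = −1, so ξ = 126.7/1 = 126.7 mol.
Outlet amounts (n = n₀ + ν ξ):
  D: 458 − 1(126.7) = 331.3
  A: 443 − 1(126.7) = 316.3
  E: 0 + 1(126.7) = 126.7
  G: 0 + 1(126.7) = 126.7
  B: 512 (inert)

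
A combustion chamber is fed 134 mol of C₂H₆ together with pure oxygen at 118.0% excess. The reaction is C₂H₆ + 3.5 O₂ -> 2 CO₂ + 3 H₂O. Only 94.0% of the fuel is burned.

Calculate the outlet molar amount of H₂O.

378 mol

Stoichiometric O₂ = 3.5 × 134 = 469 mol; O₂ fed = 469 × 2.180 = 1022 mol.
Fuel reacted = 0.94 × 134 → ξ = 126 mol.
Outlet (n = n₀ + ν ξ):
  C₂H₆: 134 − 1(126) = 8.04
  O₂: 1022 − 3.5(126) = 581.6
  CO₂: 0 + 2(126) = 251.9
  H₂O: 0 + 3(126) = 377.9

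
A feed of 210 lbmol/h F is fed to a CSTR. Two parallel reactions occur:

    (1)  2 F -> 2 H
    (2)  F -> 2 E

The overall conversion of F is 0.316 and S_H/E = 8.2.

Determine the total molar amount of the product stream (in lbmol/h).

214 lbmol/h

Conversion of F: F consumed = 0.316 × 210 = 66.36 lbmol/h = 2ξ₁ + 1ξ₂.
Selectivity: 2ξ₁ / (2ξ₂) = 8.2 → ξ₁ = 8.2 ξ₂.
Substitute: (2·8.2 + 1) ξ₂ = 66.36 → ξ₂ = 3.814 lbmol/h, ξ₁ = 31.27 lbmol/h.
Outlet amounts (n = n₀ + Σ ν·ξ):
  F: 210 − 2(31.27) − 1(3.814) = 143.6
  H: 0 + 2(31.27) = 62.55
  E: 0 + 2(3.814) = 7.628
Total out = 143.6 + 62.55 + 7.628 = 213.8 lbmol/h.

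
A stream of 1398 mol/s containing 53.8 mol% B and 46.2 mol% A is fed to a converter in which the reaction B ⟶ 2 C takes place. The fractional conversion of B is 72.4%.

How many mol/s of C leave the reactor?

1090 mol/s

B reacted = 0.724 × 752.1 = 544.5 mol/s; ν_B = −1, so ξ = 544.5/1 = 544.5 mol/s.
Outlet amounts (n = n₀ + ν ξ):
  B: 752.1 − 1(544.5) = 207.6
  C: 0 + 2(544.5) = 1089
  A: 645.9 (inert)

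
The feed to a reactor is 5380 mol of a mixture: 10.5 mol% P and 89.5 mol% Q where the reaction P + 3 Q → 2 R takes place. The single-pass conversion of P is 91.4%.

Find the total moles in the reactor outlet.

P reacted = 0.914 × 564.9 = 516.3 mol; ν_P = −1, so ξ = 516.3/1 = 516.3 mol.
Outlet amounts (n = n₀ + ν ξ):
  P: 564.9 − 1(516.3) = 48.58
  Q: 4815 − 3(516.3) = 3266
  R: 0 + 2(516.3) = 1033
Total out = 48.58 + 3266 + 1033 = 4347 mol.

4350 mol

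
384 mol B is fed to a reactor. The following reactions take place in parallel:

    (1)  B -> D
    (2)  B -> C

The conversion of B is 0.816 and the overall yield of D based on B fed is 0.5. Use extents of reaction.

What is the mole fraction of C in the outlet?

0.316

Yield of D: 1ξ₁ / 384 = 0.5 → ξ₁ = 192 mol.
Conversion of B: 1ξ₁ + 1ξ₂ = 0.816 × 384 = 313.3 → ξ₂ = 121.3 mol.
Outlet amounts (n = n₀ + Σ ν·ξ):
  B: 384 − 1(192) − 1(121.3) = 70.66
  D: 0 + 1(192) = 192
  C: 0 + 1(121.3) = 121.3
Total out = 384 mol; y_C = 121.3 / 384 = 0.316.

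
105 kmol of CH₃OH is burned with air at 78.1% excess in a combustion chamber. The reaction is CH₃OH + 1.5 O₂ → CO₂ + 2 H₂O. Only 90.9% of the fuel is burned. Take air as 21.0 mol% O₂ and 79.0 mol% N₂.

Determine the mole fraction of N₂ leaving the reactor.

Stoichiometric O₂ = 1.5 × 105 = 157.5 kmol; O₂ fed = 157.5 × 1.781 = 280.5 kmol.
N₂ fed = 280.5 × 79/21 = 1055 kmol.
Fuel reacted = 0.909 × 105 → ξ = 95.45 kmol.
Outlet (n = n₀ + ν ξ):
  CH₃OH: 105 − 1(95.45) = 9.555
  O₂: 280.5 − 1.5(95.45) = 137.3
  N₂: 1055 (inert)
  CO₂: 0 + 1(95.45) = 95.45
  H₂O: 0 + 2(95.45) = 190.9
Total out = 1488 kmol; y_N₂ = 1055 / 1488 = 0.7089.

0.709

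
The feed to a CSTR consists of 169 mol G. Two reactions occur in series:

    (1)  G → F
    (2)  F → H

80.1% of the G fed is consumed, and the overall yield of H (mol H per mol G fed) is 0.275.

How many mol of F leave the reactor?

Conversion of G: G consumed = 1ξ₁ = 0.801 × 169 → ξ₁ = 135.4 mol.
Yield of H: 1ξ₂ / 169 = 0.275 → ξ₂ = 46.48 mol.
Outlet amounts (n = n₀ + Σ ν·ξ):
  G: 169 − 1(135.4) = 33.63
  F: 0 + 1(135.4) − 1(46.48) = 88.89
  H: 0 + 1(46.48) = 46.48

88.9 mol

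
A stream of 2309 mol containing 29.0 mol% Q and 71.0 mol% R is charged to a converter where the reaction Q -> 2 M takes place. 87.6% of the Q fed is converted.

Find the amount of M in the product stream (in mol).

1170 mol

Q reacted = 0.876 × 669.6 = 586.6 mol; ν_Q = −1, so ξ = 586.6/1 = 586.6 mol.
Outlet amounts (n = n₀ + ν ξ):
  Q: 669.6 − 1(586.6) = 83.03
  M: 0 + 2(586.6) = 1173
  R: 1639 (inert)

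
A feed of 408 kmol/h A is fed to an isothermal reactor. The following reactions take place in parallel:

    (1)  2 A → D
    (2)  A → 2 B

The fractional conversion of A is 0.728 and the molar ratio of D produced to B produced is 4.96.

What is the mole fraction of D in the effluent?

0.503

Conversion of A: A consumed = 0.728 × 408 = 297 kmol/h = 2ξ₁ + 1ξ₂.
Selectivity: 1ξ₁ / (2ξ₂) = 4.96 → ξ₁ = 9.92 ξ₂.
Substitute: (2·9.92 + 1) ξ₂ = 297 → ξ₂ = 14.25 kmol/h, ξ₁ = 141.4 kmol/h.
Outlet amounts (n = n₀ + Σ ν·ξ):
  A: 408 − 2(141.4) − 1(14.25) = 111
  D: 0 + 1(141.4) = 141.4
  B: 0 + 2(14.25) = 28.51
Total out = 280.9 kmol/h; y_D = 141.4 / 280.9 = 0.5034.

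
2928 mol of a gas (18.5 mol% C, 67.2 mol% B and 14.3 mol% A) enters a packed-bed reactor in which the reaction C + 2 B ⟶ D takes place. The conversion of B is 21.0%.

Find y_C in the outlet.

0.133

B reacted = 0.21 × 1968 = 413.2 mol; ν_B = −2, so ξ = 413.2/2 = 206.6 mol.
Outlet amounts (n = n₀ + ν ξ):
  C: 541.7 − 1(206.6) = 335.1
  B: 1968 − 2(206.6) = 1554
  D: 0 + 1(206.6) = 206.6
  A: 418.7 (inert)
Total out = 2515 mol; y_C = 335.1 / 2515 = 0.1332.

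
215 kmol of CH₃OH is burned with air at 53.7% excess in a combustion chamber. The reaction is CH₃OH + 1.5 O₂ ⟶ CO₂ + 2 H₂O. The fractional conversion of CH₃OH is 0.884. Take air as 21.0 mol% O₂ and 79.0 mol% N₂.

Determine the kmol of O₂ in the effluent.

Stoichiometric O₂ = 1.5 × 215 = 322.5 kmol; O₂ fed = 322.5 × 1.537 = 495.7 kmol.
N₂ fed = 495.7 × 79/21 = 1865 kmol.
Fuel reacted = 0.884 × 215 → ξ = 190.1 kmol.
Outlet (n = n₀ + ν ξ):
  CH₃OH: 215 − 1(190.1) = 24.94
  O₂: 495.7 − 1.5(190.1) = 210.6
  N₂: 1865 (inert)
  CO₂: 0 + 1(190.1) = 190.1
  H₂O: 0 + 2(190.1) = 380.1

211 kmol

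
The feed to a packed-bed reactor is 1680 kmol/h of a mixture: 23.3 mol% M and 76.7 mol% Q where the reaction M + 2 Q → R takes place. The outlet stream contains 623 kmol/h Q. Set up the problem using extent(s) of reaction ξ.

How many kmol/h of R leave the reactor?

For Q: n = n₀ − 2ξ → 623 = 1289 − 2ξ, giving ξ = 332.8 kmol/h.
Outlet amounts (n = n₀ + ν ξ):
  M: 391.4 − 1(332.8) = 58.66
  Q: 1289 − 2(332.8) = 623
  R: 0 + 1(332.8) = 332.8

333 kmol/h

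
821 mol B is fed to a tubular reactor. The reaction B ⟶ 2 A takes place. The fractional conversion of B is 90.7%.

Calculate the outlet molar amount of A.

B reacted = 0.907 × 821 = 744.6 mol; ν_B = −1, so ξ = 744.6/1 = 744.6 mol.
Outlet amounts (n = n₀ + ν ξ):
  B: 821 − 1(744.6) = 76.35
  A: 0 + 2(744.6) = 1489

1490 mol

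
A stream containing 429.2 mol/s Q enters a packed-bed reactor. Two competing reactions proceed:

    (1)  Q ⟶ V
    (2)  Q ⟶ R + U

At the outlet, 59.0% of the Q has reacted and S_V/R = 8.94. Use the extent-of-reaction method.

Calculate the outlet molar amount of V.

228 mol/s

Conversion of Q: Q consumed = 0.59 × 429.2 = 253.2 mol/s = 1ξ₁ + 1ξ₂.
Selectivity: 1ξ₁ / (1ξ₂) = 8.94 → ξ₁ = 8.94 ξ₂.
Substitute: (1·8.94 + 1) ξ₂ = 253.2 → ξ₂ = 25.48 mol/s, ξ₁ = 227.8 mol/s.
Outlet amounts (n = n₀ + Σ ν·ξ):
  Q: 429.2 − 1(227.8) − 1(25.48) = 176
  V: 0 + 1(227.8) = 227.8
  R: 0 + 1(25.48) = 25.48
  U: 0 + 1(25.48) = 25.48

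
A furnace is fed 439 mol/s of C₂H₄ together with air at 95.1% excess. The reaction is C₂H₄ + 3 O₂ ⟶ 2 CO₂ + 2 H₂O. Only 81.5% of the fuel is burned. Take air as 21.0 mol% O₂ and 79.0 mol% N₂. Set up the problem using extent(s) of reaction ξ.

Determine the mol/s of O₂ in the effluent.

Stoichiometric O₂ = 3 × 439 = 1317 mol/s; O₂ fed = 1317 × 1.951 = 2569 mol/s.
N₂ fed = 2569 × 79/21 = 9666 mol/s.
Fuel reacted = 0.815 × 439 → ξ = 357.8 mol/s.
Outlet (n = n₀ + ν ξ):
  C₂H₄: 439 − 1(357.8) = 81.22
  O₂: 2569 − 3(357.8) = 1496
  N₂: 9666 (inert)
  CO₂: 0 + 2(357.8) = 715.6
  H₂O: 0 + 2(357.8) = 715.6

1500 mol/s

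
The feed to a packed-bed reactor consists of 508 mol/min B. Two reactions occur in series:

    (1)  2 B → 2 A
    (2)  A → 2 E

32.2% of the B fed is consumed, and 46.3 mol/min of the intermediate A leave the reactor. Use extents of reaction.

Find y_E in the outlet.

Conversion of B: B consumed = 2ξ₁ = 0.322 × 508 → ξ₁ = 81.79 mol/min.
A balance: n_A = 0 + 2ξ₁ − 1ξ₂ = 46.3 → ξ₂ = (2·81.79 − 46.3)/1 = 117.3 mol/min.
Outlet amounts (n = n₀ + Σ ν·ξ):
  B: 508 − 2(81.79) = 344.4
  A: 0 + 2(81.79) − 1(117.3) = 46.3
  E: 0 + 2(117.3) = 234.6
Total out = 625.3 mol/min; y_E = 234.6 / 625.3 = 0.3751.

0.375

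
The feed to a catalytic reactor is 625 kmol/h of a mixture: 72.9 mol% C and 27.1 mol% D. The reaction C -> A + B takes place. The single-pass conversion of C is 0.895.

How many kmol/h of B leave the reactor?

408 kmol/h

C reacted = 0.895 × 455.6 = 407.8 kmol/h; ν_C = −1, so ξ = 407.8/1 = 407.8 kmol/h.
Outlet amounts (n = n₀ + ν ξ):
  C: 455.6 − 1(407.8) = 47.84
  A: 0 + 1(407.8) = 407.8
  B: 0 + 1(407.8) = 407.8
  D: 169.4 (inert)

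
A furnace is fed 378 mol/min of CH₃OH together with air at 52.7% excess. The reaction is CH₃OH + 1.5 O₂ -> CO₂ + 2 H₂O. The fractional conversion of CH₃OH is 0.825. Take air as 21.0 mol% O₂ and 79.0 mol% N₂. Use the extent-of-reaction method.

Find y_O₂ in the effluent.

Stoichiometric O₂ = 1.5 × 378 = 567 mol/min; O₂ fed = 567 × 1.527 = 865.8 mol/min.
N₂ fed = 865.8 × 79/21 = 3257 mol/min.
Fuel reacted = 0.825 × 378 → ξ = 311.8 mol/min.
Outlet (n = n₀ + ν ξ):
  CH₃OH: 378 − 1(311.8) = 66.15
  O₂: 865.8 − 1.5(311.8) = 398
  N₂: 3257 (inert)
  CO₂: 0 + 1(311.8) = 311.8
  H₂O: 0 + 2(311.8) = 623.7
Total out = 4657 mol/min; y_O₂ = 398 / 4657 = 0.08547.

0.0855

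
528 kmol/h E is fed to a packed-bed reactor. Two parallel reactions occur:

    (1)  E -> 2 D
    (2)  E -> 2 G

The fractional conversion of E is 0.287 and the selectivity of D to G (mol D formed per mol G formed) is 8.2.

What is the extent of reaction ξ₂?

Conversion of E: E consumed = 0.287 × 528 = 151.5 kmol/h = 1ξ₁ + 1ξ₂.
Selectivity: 2ξ₁ / (2ξ₂) = 8.2 → ξ₁ = 8.2 ξ₂.
Substitute: (1·8.2 + 1) ξ₂ = 151.5 → ξ₂ = 16.47 kmol/h, ξ₁ = 135.1 kmol/h.
Outlet amounts (n = n₀ + Σ ν·ξ):
  E: 528 − 1(135.1) − 1(16.47) = 376.5
  D: 0 + 2(135.1) = 270.1
  G: 0 + 2(16.47) = 32.94

ξ₂ = 16.5 kmol/h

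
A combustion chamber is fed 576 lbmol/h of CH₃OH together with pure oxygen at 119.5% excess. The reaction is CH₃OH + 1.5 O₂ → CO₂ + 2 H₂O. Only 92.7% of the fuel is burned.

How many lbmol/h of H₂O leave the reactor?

1070 lbmol/h

Stoichiometric O₂ = 1.5 × 576 = 864 lbmol/h; O₂ fed = 864 × 2.195 = 1896 lbmol/h.
Fuel reacted = 0.927 × 576 → ξ = 534 lbmol/h.
Outlet (n = n₀ + ν ξ):
  CH₃OH: 576 − 1(534) = 42.05
  O₂: 1896 − 1.5(534) = 1096
  CO₂: 0 + 1(534) = 534
  H₂O: 0 + 2(534) = 1068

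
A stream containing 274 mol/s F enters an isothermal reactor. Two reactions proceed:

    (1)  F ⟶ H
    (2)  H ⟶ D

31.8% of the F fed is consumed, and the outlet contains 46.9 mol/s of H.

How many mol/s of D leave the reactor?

40.2 mol/s

Conversion of F: F consumed = 1ξ₁ = 0.318 × 274 → ξ₁ = 87.13 mol/s.
H balance: n_H = 0 + 1ξ₁ − 1ξ₂ = 46.9 → ξ₂ = (1·87.13 − 46.9)/1 = 40.23 mol/s.
Outlet amounts (n = n₀ + Σ ν·ξ):
  F: 274 − 1(87.13) = 186.9
  H: 0 + 1(87.13) − 1(40.23) = 46.9
  D: 0 + 1(40.23) = 40.23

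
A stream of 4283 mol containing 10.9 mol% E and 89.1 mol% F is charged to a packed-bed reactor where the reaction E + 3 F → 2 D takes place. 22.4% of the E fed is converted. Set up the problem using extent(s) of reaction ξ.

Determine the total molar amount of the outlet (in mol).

E reacted = 0.224 × 466.8 = 104.6 mol; ν_E = −1, so ξ = 104.6/1 = 104.6 mol.
Outlet amounts (n = n₀ + ν ξ):
  E: 466.8 − 1(104.6) = 362.3
  F: 3816 − 3(104.6) = 3502
  D: 0 + 2(104.6) = 209.1
Total out = 362.3 + 3502 + 209.1 = 4074 mol.

4070 mol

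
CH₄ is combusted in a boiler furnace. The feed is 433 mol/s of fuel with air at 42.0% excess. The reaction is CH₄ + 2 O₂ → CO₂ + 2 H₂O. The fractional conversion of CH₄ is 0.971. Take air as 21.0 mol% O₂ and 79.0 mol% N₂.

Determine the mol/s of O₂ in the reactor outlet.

Stoichiometric O₂ = 2 × 433 = 866 mol/s; O₂ fed = 866 × 1.420 = 1230 mol/s.
N₂ fed = 1230 × 79/21 = 4626 mol/s.
Fuel reacted = 0.971 × 433 → ξ = 420.4 mol/s.
Outlet (n = n₀ + ν ξ):
  CH₄: 433 − 1(420.4) = 12.56
  O₂: 1230 − 2(420.4) = 388.8
  N₂: 4626 (inert)
  CO₂: 0 + 1(420.4) = 420.4
  H₂O: 0 + 2(420.4) = 840.9

389 mol/s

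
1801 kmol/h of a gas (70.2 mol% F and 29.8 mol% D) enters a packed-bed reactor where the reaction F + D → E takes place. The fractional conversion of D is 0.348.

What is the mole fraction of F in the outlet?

D reacted = 0.348 × 536.7 = 186.8 kmol/h; ν_D = −1, so ξ = 186.8/1 = 186.8 kmol/h.
Outlet amounts (n = n₀ + ν ξ):
  F: 1264 − 1(186.8) = 1078
  D: 536.7 − 1(186.8) = 349.9
  E: 0 + 1(186.8) = 186.8
Total out = 1614 kmol/h; y_F = 1078 / 1614 = 0.6675.

0.668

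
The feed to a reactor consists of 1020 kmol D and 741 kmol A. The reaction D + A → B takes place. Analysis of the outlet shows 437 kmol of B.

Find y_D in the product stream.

For B: n = n₀ + 1ξ → 437 = 0 + 1ξ, giving ξ = 437 kmol.
Outlet amounts (n = n₀ + ν ξ):
  D: 1020 − 1(437) = 583
  A: 741 − 1(437) = 304
  B: 0 + 1(437) = 437
Total out = 1324 kmol; y_D = 583 / 1324 = 0.4403.

0.44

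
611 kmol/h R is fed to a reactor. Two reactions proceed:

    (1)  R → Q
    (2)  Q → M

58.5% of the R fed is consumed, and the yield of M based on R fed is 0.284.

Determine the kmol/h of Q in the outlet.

184 kmol/h

Conversion of R: R consumed = 1ξ₁ = 0.585 × 611 → ξ₁ = 357.4 kmol/h.
Yield of M: 1ξ₂ / 611 = 0.284 → ξ₂ = 173.5 kmol/h.
Outlet amounts (n = n₀ + Σ ν·ξ):
  R: 611 − 1(357.4) = 253.6
  Q: 0 + 1(357.4) − 1(173.5) = 183.9
  M: 0 + 1(173.5) = 173.5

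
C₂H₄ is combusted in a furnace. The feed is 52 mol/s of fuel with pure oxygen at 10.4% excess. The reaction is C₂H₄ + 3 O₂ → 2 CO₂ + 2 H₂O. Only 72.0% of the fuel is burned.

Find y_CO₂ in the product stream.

0.334

Stoichiometric O₂ = 3 × 52 = 156 mol/s; O₂ fed = 156 × 1.104 = 172.2 mol/s.
Fuel reacted = 0.72 × 52 → ξ = 37.44 mol/s.
Outlet (n = n₀ + ν ξ):
  C₂H₄: 52 − 1(37.44) = 14.56
  O₂: 172.2 − 3(37.44) = 59.9
  CO₂: 0 + 2(37.44) = 74.88
  H₂O: 0 + 2(37.44) = 74.88
Total out = 224.2 mol/s; y_CO₂ = 74.88 / 224.2 = 0.334.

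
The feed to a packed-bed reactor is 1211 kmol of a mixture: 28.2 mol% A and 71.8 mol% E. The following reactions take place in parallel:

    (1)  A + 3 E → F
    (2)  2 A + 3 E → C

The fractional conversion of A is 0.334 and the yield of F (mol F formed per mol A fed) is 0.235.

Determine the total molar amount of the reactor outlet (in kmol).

Yield of F: 1ξ₁ / 341.5 = 0.235 → ξ₁ = 80.25 kmol.
Conversion of A: 1ξ₁ + 2ξ₂ = 0.334 × 341.5 = 114.1 → ξ₂ = 16.9 kmol.
Outlet amounts (n = n₀ + Σ ν·ξ):
  A: 341.5 − 1(80.25) − 2(16.9) = 227.4
  E: 869.5 − 3(80.25) − 3(16.9) = 578
  F: 0 + 1(80.25) = 80.25
  C: 0 + 1(16.9) = 16.9
Total out = 227.4 + 578 + 80.25 + 16.9 = 902.6 kmol.

903 kmol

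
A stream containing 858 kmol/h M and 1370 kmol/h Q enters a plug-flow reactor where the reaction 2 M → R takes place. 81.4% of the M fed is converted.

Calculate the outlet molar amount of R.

349 kmol/h

M reacted = 0.814 × 858 = 698.4 kmol/h; ν_M = −2, so ξ = 698.4/2 = 349.2 kmol/h.
Outlet amounts (n = n₀ + ν ξ):
  M: 858 − 2(349.2) = 159.6
  R: 0 + 1(349.2) = 349.2
  Q: 1370 (inert)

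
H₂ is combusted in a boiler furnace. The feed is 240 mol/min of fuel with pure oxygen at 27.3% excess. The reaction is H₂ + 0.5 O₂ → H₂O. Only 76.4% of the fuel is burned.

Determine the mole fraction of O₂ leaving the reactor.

0.203

Stoichiometric O₂ = 0.5 × 240 = 120 mol/min; O₂ fed = 120 × 1.273 = 152.8 mol/min.
Fuel reacted = 0.764 × 240 → ξ = 183.4 mol/min.
Outlet (n = n₀ + ν ξ):
  H₂: 240 − 1(183.4) = 56.64
  O₂: 152.8 − 0.5(183.4) = 61.08
  H₂O: 0 + 1(183.4) = 183.4
Total out = 301.1 mol/min; y_O₂ = 61.08 / 301.1 = 0.2029.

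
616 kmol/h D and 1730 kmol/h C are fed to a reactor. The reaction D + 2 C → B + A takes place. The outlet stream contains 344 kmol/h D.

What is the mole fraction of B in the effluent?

0.131

For D: n = n₀ − 1ξ → 344 = 616 − 1ξ, giving ξ = 272 kmol/h.
Outlet amounts (n = n₀ + ν ξ):
  D: 616 − 1(272) = 344
  C: 1730 − 2(272) = 1186
  B: 0 + 1(272) = 272
  A: 0 + 1(272) = 272
Total out = 2074 kmol/h; y_B = 272 / 2074 = 0.1311.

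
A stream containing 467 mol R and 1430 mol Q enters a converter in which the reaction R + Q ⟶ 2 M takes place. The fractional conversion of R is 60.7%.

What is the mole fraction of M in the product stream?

R reacted = 0.607 × 467 = 283.5 mol; ν_R = −1, so ξ = 283.5/1 = 283.5 mol.
Outlet amounts (n = n₀ + ν ξ):
  R: 467 − 1(283.5) = 183.5
  Q: 1430 − 1(283.5) = 1147
  M: 0 + 2(283.5) = 566.9
Total out = 1897 mol; y_M = 566.9 / 1897 = 0.2989.

0.299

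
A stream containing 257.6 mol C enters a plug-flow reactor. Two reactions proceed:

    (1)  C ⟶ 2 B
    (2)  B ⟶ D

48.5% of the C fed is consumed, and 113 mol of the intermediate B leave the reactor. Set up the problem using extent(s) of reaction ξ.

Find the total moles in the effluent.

383 mol

Conversion of C: C consumed = 1ξ₁ = 0.485 × 257.6 → ξ₁ = 124.9 mol.
B balance: n_B = 0 + 2ξ₁ − 1ξ₂ = 113 → ξ₂ = (2·124.9 − 113)/1 = 136.9 mol.
Outlet amounts (n = n₀ + Σ ν·ξ):
  C: 257.6 − 1(124.9) = 132.7
  B: 0 + 2(124.9) − 1(136.9) = 113
  D: 0 + 1(136.9) = 136.9
Total out = 132.7 + 113 + 136.9 = 382.5 mol.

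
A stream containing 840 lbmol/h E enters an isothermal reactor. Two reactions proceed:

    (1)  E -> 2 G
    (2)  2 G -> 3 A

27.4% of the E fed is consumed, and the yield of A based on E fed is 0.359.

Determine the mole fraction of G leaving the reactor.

Conversion of E: E consumed = 1ξ₁ = 0.274 × 840 → ξ₁ = 230.2 lbmol/h.
Yield of A: 3ξ₂ / 840 = 0.359 → ξ₂ = 100.5 lbmol/h.
Outlet amounts (n = n₀ + Σ ν·ξ):
  E: 840 − 1(230.2) = 609.8
  G: 0 + 2(230.2) − 2(100.5) = 259.3
  A: 0 + 3(100.5) = 301.6
Total out = 1171 lbmol/h; y_G = 259.3 / 1171 = 0.2215.

0.221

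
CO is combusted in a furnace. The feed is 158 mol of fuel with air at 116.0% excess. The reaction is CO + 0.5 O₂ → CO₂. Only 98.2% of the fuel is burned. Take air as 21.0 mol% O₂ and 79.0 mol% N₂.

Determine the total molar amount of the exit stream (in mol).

893 mol

Stoichiometric O₂ = 0.5 × 158 = 79 mol; O₂ fed = 79 × 2.160 = 170.6 mol.
N₂ fed = 170.6 × 79/21 = 641.9 mol.
Fuel reacted = 0.982 × 158 → ξ = 155.2 mol.
Outlet (n = n₀ + ν ξ):
  CO: 158 − 1(155.2) = 2.844
  O₂: 170.6 − 0.5(155.2) = 93.06
  N₂: 641.9 (inert)
  CO₂: 0 + 1(155.2) = 155.2
Total out = 2.844 + 93.06 + 641.9 + 155.2 = 893 mol.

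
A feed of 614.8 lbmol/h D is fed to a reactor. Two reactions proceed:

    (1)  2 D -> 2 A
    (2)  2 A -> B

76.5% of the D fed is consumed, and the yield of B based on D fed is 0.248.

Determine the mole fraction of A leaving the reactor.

Conversion of D: D consumed = 2ξ₁ = 0.765 × 614.8 → ξ₁ = 235.2 lbmol/h.
Yield of B: 1ξ₂ / 614.8 = 0.248 → ξ₂ = 152.5 lbmol/h.
Outlet amounts (n = n₀ + Σ ν·ξ):
  D: 614.8 − 2(235.2) = 144.5
  A: 0 + 2(235.2) − 2(152.5) = 165.4
  B: 0 + 1(152.5) = 152.5
Total out = 462.3 lbmol/h; y_A = 165.4 / 462.3 = 0.3577.

0.358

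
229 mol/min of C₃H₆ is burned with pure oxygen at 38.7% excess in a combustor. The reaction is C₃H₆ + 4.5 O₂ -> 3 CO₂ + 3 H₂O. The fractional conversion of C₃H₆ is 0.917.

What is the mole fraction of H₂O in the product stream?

0.357

Stoichiometric O₂ = 4.5 × 229 = 1030 mol/min; O₂ fed = 1030 × 1.387 = 1429 mol/min.
Fuel reacted = 0.917 × 229 → ξ = 210 mol/min.
Outlet (n = n₀ + ν ξ):
  C₃H₆: 229 − 1(210) = 19.01
  O₂: 1429 − 4.5(210) = 484.3
  CO₂: 0 + 3(210) = 630
  H₂O: 0 + 3(210) = 630
Total out = 1763 mol/min; y_H₂O = 630 / 1763 = 0.3573.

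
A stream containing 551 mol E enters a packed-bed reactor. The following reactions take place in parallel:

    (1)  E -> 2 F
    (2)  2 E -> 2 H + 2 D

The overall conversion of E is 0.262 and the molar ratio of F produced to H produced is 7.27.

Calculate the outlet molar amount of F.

226 mol

Conversion of E: E consumed = 0.262 × 551 = 144.4 mol = 1ξ₁ + 2ξ₂.
Selectivity: 2ξ₁ / (2ξ₂) = 7.27 → ξ₁ = 7.27 ξ₂.
Substitute: (1·7.27 + 2) ξ₂ = 144.4 → ξ₂ = 15.57 mol, ξ₁ = 113.2 mol.
Outlet amounts (n = n₀ + Σ ν·ξ):
  E: 551 − 1(113.2) − 2(15.57) = 406.6
  F: 0 + 2(113.2) = 226.4
  H: 0 + 2(15.57) = 31.15
  D: 0 + 2(15.57) = 31.15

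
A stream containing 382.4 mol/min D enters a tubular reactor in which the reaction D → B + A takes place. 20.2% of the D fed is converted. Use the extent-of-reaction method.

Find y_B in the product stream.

D reacted = 0.202 × 382.4 = 77.24 mol/min; ν_D = −1, so ξ = 77.24/1 = 77.24 mol/min.
Outlet amounts (n = n₀ + ν ξ):
  D: 382.4 − 1(77.24) = 305.2
  B: 0 + 1(77.24) = 77.24
  A: 0 + 1(77.24) = 77.24
Total out = 459.6 mol/min; y_B = 77.24 / 459.6 = 0.1681.

0.168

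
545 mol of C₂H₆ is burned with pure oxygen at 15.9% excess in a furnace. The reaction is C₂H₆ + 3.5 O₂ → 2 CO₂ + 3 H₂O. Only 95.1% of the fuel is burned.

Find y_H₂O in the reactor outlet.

Stoichiometric O₂ = 3.5 × 545 = 1908 mol; O₂ fed = 1908 × 1.159 = 2211 mol.
Fuel reacted = 0.951 × 545 → ξ = 518.3 mol.
Outlet (n = n₀ + ν ξ):
  C₂H₆: 545 − 1(518.3) = 26.71
  O₂: 2211 − 3.5(518.3) = 396.8
  CO₂: 0 + 2(518.3) = 1037
  H₂O: 0 + 3(518.3) = 1555
Total out = 3015 mol; y_H₂O = 1555 / 3015 = 0.5157.

0.516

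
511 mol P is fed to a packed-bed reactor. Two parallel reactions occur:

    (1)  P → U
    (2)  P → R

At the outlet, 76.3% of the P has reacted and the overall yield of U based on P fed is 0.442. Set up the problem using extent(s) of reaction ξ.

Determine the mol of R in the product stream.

164 mol

Yield of U: 1ξ₁ / 511 = 0.442 → ξ₁ = 225.9 mol.
Conversion of P: 1ξ₁ + 1ξ₂ = 0.763 × 511 = 389.9 → ξ₂ = 164 mol.
Outlet amounts (n = n₀ + Σ ν·ξ):
  P: 511 − 1(225.9) − 1(164) = 121.1
  U: 0 + 1(225.9) = 225.9
  R: 0 + 1(164) = 164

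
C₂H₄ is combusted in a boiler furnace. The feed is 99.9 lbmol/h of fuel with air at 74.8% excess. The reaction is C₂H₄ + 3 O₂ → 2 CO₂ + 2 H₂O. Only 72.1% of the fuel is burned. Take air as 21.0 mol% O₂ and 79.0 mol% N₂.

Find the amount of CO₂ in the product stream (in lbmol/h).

Stoichiometric O₂ = 3 × 99.9 = 299.7 lbmol/h; O₂ fed = 299.7 × 1.748 = 523.9 lbmol/h.
N₂ fed = 523.9 × 79/21 = 1971 lbmol/h.
Fuel reacted = 0.721 × 99.9 → ξ = 72.03 lbmol/h.
Outlet (n = n₀ + ν ξ):
  C₂H₄: 99.9 − 1(72.03) = 27.87
  O₂: 523.9 − 3(72.03) = 307.8
  N₂: 1971 (inert)
  CO₂: 0 + 2(72.03) = 144.1
  H₂O: 0 + 2(72.03) = 144.1

144 lbmol/h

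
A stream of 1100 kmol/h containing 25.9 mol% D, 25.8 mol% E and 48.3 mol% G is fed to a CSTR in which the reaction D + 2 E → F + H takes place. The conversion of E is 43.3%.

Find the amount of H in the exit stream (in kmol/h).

E reacted = 0.433 × 283.8 = 122.9 kmol/h; ν_E = −2, so ξ = 122.9/2 = 61.44 kmol/h.
Outlet amounts (n = n₀ + ν ξ):
  D: 284.9 − 1(61.44) = 223.5
  E: 283.8 − 2(61.44) = 160.9
  F: 0 + 1(61.44) = 61.44
  H: 0 + 1(61.44) = 61.44
  G: 531.3 (inert)

61.4 kmol/h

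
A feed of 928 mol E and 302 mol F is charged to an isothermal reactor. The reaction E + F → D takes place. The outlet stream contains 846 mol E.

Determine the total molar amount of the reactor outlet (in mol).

1150 mol

For E: n = n₀ − 1ξ → 846 = 928 − 1ξ, giving ξ = 82 mol.
Outlet amounts (n = n₀ + ν ξ):
  E: 928 − 1(82) = 846
  F: 302 − 1(82) = 220
  D: 0 + 1(82) = 82
Total out = 846 + 220 + 82 = 1148 mol.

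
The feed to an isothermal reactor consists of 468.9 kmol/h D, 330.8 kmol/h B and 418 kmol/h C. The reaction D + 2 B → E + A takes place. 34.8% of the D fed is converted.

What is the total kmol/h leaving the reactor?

D reacted = 0.348 × 468.9 = 163.2 kmol/h; ν_D = −1, so ξ = 163.2/1 = 163.2 kmol/h.
Outlet amounts (n = n₀ + ν ξ):
  D: 468.9 − 1(163.2) = 305.7
  B: 330.8 − 2(163.2) = 4.446
  E: 0 + 1(163.2) = 163.2
  A: 0 + 1(163.2) = 163.2
  C: 418 (inert)
Total out = 305.7 + 4.446 + 163.2 + 163.2 + 418 = 1055 kmol/h.

1050 kmol/h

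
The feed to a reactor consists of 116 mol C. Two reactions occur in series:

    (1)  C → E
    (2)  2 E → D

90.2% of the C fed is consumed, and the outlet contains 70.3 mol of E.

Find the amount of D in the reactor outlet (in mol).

17.2 mol

Conversion of C: C consumed = 1ξ₁ = 0.902 × 116 → ξ₁ = 104.6 mol.
E balance: n_E = 0 + 1ξ₁ − 2ξ₂ = 70.3 → ξ₂ = (1·104.6 − 70.3)/2 = 17.17 mol.
Outlet amounts (n = n₀ + Σ ν·ξ):
  C: 116 − 1(104.6) = 11.37
  E: 0 + 1(104.6) − 2(17.17) = 70.3
  D: 0 + 1(17.17) = 17.17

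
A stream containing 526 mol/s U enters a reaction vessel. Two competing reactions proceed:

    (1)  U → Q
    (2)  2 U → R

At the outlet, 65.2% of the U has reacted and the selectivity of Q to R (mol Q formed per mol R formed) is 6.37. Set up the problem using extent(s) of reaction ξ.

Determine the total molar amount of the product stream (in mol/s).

Conversion of U: U consumed = 0.652 × 526 = 343 mol/s = 1ξ₁ + 2ξ₂.
Selectivity: 1ξ₁ / (1ξ₂) = 6.37 → ξ₁ = 6.37 ξ₂.
Substitute: (1·6.37 + 2) ξ₂ = 343 → ξ₂ = 40.97 mol/s, ξ₁ = 261 mol/s.
Outlet amounts (n = n₀ + Σ ν·ξ):
  U: 526 − 1(261) − 2(40.97) = 183
  Q: 0 + 1(261) = 261
  R: 0 + 1(40.97) = 40.97
Total out = 183 + 261 + 40.97 = 485 mol/s.

485 mol/s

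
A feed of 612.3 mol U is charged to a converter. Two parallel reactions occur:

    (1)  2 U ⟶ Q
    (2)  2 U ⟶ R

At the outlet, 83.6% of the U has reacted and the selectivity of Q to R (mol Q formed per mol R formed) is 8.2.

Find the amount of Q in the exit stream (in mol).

228 mol

Conversion of U: U consumed = 0.836 × 612.3 = 511.9 mol = 2ξ₁ + 2ξ₂.
Selectivity: 1ξ₁ / (1ξ₂) = 8.2 → ξ₁ = 8.2 ξ₂.
Substitute: (2·8.2 + 2) ξ₂ = 511.9 → ξ₂ = 27.82 mol, ξ₁ = 228.1 mol.
Outlet amounts (n = n₀ + Σ ν·ξ):
  U: 612.3 − 2(228.1) − 2(27.82) = 100.4
  Q: 0 + 1(228.1) = 228.1
  R: 0 + 1(27.82) = 27.82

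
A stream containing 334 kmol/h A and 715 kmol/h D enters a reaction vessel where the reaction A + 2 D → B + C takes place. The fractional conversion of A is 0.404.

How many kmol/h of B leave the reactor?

135 kmol/h

A reacted = 0.404 × 334 = 134.9 kmol/h; ν_A = −1, so ξ = 134.9/1 = 134.9 kmol/h.
Outlet amounts (n = n₀ + ν ξ):
  A: 334 − 1(134.9) = 199.1
  D: 715 − 2(134.9) = 445.1
  B: 0 + 1(134.9) = 134.9
  C: 0 + 1(134.9) = 134.9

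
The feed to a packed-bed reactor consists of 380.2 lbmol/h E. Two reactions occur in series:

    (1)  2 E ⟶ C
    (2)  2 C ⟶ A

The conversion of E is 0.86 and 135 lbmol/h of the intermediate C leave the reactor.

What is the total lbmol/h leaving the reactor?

Conversion of E: E consumed = 2ξ₁ = 0.86 × 380.2 → ξ₁ = 163.5 lbmol/h.
C balance: n_C = 0 + 1ξ₁ − 2ξ₂ = 135 → ξ₂ = (1·163.5 − 135)/2 = 14.24 lbmol/h.
Outlet amounts (n = n₀ + Σ ν·ξ):
  E: 380.2 − 2(163.5) = 53.23
  C: 0 + 1(163.5) − 2(14.24) = 135
  A: 0 + 1(14.24) = 14.24
Total out = 53.23 + 135 + 14.24 = 202.5 lbmol/h.

202 lbmol/h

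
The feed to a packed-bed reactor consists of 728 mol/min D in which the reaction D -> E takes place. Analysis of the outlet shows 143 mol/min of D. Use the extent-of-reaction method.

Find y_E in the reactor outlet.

For D: n = n₀ − 1ξ → 143 = 728 − 1ξ, giving ξ = 585 mol/min.
Outlet amounts (n = n₀ + ν ξ):
  D: 728 − 1(585) = 143
  E: 0 + 1(585) = 585
Total out = 728 mol/min; y_E = 585 / 728 = 0.8036.

0.804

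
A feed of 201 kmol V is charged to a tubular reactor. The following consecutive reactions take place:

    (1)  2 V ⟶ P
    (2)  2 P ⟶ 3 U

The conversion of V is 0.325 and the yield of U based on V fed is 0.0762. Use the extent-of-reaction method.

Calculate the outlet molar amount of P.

Conversion of V: V consumed = 2ξ₁ = 0.325 × 201 → ξ₁ = 32.66 kmol.
Yield of U: 3ξ₂ / 201 = 0.0762 → ξ₂ = 5.105 kmol.
Outlet amounts (n = n₀ + Σ ν·ξ):
  V: 201 − 2(32.66) = 135.7
  P: 0 + 1(32.66) − 2(5.105) = 22.45
  U: 0 + 3(5.105) = 15.32

22.5 kmol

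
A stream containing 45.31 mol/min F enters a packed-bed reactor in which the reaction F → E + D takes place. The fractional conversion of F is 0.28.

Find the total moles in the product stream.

58 mol/min

F reacted = 0.28 × 45.31 = 12.69 mol/min; ν_F = −1, so ξ = 12.69/1 = 12.69 mol/min.
Outlet amounts (n = n₀ + ν ξ):
  F: 45.31 − 1(12.69) = 32.62
  E: 0 + 1(12.69) = 12.69
  D: 0 + 1(12.69) = 12.69
Total out = 32.62 + 12.69 + 12.69 = 58 mol/min.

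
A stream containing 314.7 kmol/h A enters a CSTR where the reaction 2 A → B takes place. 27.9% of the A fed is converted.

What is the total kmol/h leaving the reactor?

A reacted = 0.279 × 314.7 = 87.8 kmol/h; ν_A = −2, so ξ = 87.8/2 = 43.9 kmol/h.
Outlet amounts (n = n₀ + ν ξ):
  A: 314.7 − 2(43.9) = 226.9
  B: 0 + 1(43.9) = 43.9
Total out = 226.9 + 43.9 = 270.8 kmol/h.

271 kmol/h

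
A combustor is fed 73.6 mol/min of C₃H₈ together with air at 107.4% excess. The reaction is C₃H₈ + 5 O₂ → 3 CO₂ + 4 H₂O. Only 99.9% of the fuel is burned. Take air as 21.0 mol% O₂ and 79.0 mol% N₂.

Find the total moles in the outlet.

3780 mol/min

Stoichiometric O₂ = 5 × 73.6 = 368 mol/min; O₂ fed = 368 × 2.074 = 763.2 mol/min.
N₂ fed = 763.2 × 79/21 = 2871 mol/min.
Fuel reacted = 0.999 × 73.6 → ξ = 73.53 mol/min.
Outlet (n = n₀ + ν ξ):
  C₃H₈: 73.6 − 1(73.53) = 0.0736
  O₂: 763.2 − 5(73.53) = 395.6
  N₂: 2871 (inert)
  CO₂: 0 + 3(73.53) = 220.6
  H₂O: 0 + 4(73.53) = 294.1
Total out = 0.0736 + 395.6 + 2871 + 220.6 + 294.1 = 3782 mol/min.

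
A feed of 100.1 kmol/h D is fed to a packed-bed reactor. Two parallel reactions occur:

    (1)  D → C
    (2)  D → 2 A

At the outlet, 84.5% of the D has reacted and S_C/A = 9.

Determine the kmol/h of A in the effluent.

Conversion of D: D consumed = 0.845 × 100.1 = 84.58 kmol/h = 1ξ₁ + 1ξ₂.
Selectivity: 1ξ₁ / (2ξ₂) = 9 → ξ₁ = 18 ξ₂.
Substitute: (1·18 + 1) ξ₂ = 84.58 → ξ₂ = 4.452 kmol/h, ξ₁ = 80.13 kmol/h.
Outlet amounts (n = n₀ + Σ ν·ξ):
  D: 100.1 − 1(80.13) − 1(4.452) = 15.52
  C: 0 + 1(80.13) = 80.13
  A: 0 + 2(4.452) = 8.904

8.9 kmol/h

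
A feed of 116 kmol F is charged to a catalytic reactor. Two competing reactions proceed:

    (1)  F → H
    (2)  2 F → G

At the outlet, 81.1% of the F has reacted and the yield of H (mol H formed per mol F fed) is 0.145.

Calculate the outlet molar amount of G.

Yield of H: 1ξ₁ / 116 = 0.145 → ξ₁ = 16.82 kmol.
Conversion of F: 1ξ₁ + 2ξ₂ = 0.811 × 116 = 94.08 → ξ₂ = 38.63 kmol.
Outlet amounts (n = n₀ + Σ ν·ξ):
  F: 116 − 1(16.82) − 2(38.63) = 21.92
  H: 0 + 1(16.82) = 16.82
  G: 0 + 1(38.63) = 38.63

38.6 kmol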